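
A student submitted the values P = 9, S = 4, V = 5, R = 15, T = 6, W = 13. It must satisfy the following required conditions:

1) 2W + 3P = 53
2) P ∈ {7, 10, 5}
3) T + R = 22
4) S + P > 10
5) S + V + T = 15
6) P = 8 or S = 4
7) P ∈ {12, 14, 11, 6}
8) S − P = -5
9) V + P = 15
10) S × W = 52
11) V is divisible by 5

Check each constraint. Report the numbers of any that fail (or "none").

No — constraints 2, 3, 7, 9 are not satisfied.

1) 2W + 3P = 2(13) + 3(9) = 53  true
2) P = 9 is not in {7, 10, 5}  false
3) T + R = 6 + 15 = 21, not 22  false
4) S + P = 4 + 9 = 13; 13 > 10  true
5) S + V + T = 4 + 5 + 6 = 15  true
6) P = 9 ≠ 8, but S = 4 = 4 (second disjunct)  true
7) P = 9 is not in {12, 14, 11, 6}  false
8) S − P = 4 − 9 = -5  true
9) V + P = 5 + 9 = 14, not 15  false
10) S × W = 4 × 13 = 52  true
11) 5 / 5 = 1, so 5 divides 5  true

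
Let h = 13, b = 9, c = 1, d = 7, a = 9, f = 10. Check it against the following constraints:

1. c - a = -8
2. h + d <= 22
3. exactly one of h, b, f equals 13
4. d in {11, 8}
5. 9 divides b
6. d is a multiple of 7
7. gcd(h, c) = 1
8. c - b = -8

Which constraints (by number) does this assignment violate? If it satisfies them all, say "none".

1. c - a = 1 - 9 = -8 — satisfied.
2. h + d = 13 + 7 = 20; 20 ≤ 22 — satisfied.
3. h=13, b=9, f=10; 1 of them equals 13 — satisfied.
4. d = 7 is not in {11, 8} — violated.
5. 9 / 9 = 1, so 9 divides 9 — satisfied.
6. 7 / 7 = 1, so 7 divides 7 — satisfied.
7. gcd(13, 1) = 1 — satisfied.
8. c - b = 1 - 9 = -8 — satisfied.

Violated: 4.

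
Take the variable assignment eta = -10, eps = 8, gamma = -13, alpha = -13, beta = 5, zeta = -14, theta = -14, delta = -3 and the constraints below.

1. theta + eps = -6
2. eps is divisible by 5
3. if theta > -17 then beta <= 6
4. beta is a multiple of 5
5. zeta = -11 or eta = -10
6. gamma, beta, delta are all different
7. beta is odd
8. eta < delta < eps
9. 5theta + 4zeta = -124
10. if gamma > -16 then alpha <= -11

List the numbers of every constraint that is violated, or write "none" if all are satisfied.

1. theta + eps = -14 + 8 = -6  true
2. 8 = 5*1 + 3, so 5 does not divide 8  false
3. theta = -14 > -17, so we need beta ≤ 6; beta = 5 ≤ 6  true
4. 5 / 5 = 1, so 5 divides 5  true
5. zeta = -14 ≠ -11, but eta = -10 = -10 (second disjunct)  true
6. values -13, 5, -3 are pairwise distinct  true
7. beta = 5 is odd  true
8. values -10 < -3 < 8  true
9. 5theta + 4zeta = 5(-14) + 4(-14) = -126, not -124  false
10. gamma = -13 > -16, so we need alpha ≤ -11; alpha = -13 ≤ -11  true

Constraints 2, 9 are violated.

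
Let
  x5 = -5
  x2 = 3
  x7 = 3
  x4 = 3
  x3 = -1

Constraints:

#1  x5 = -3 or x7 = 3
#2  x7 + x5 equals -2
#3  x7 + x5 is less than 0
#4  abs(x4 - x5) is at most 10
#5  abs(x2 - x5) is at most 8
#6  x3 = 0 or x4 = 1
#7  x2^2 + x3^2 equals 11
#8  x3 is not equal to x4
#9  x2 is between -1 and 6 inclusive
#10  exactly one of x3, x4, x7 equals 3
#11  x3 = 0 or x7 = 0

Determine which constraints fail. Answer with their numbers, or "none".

No — constraints 6, 7, 10, and 11 are not satisfied.

#1 x5 = -5 ≠ -3, but x7 = 3 = 3 (second disjunct)  true
#2 x7 + x5 = 3 + (-5) = -2  true
#3 x7 + x5 = 3 + (-5) = -2; -2 < 0  true
#4 abs(3 - (-5)) = 8; 8 ≤ 10  true
#5 abs(3 - (-5)) = 8; 8 ≤ 8  true
#6 x3 = -1 ≠ 0 and x4 = 3 ≠ 1; both disjuncts false  false
#7 x2^2 + x3^2 = 3^2 + (-1)^2 = 9 + 1 = 10, not 11  false
#8 x3 = -1, x4 = 3; distinct  true
#9 x2 = 3 lies in [-1, 6]  true
#10 x3=-1, x4=3, x7=3; 2 of them equal 3, not exactly one  false
#11 x3 = -1 ≠ 0 and x7 = 3 ≠ 0; both disjuncts false  false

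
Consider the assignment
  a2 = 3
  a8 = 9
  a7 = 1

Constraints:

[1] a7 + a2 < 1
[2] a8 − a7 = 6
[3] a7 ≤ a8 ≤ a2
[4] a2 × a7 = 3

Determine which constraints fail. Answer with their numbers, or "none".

[1] a7 + a2 = 1 + 3 = 4; 4 ≥ 1, bound 1 not met  ✗
[2] a8 − a7 = 9 − 1 = 8, not 6  ✗
[3] values 1, 9, 3; a8 = 9 is not ≤ a2 = 3  ✗
[4] a2 × a7 = 3 × 1 = 3  ✓

The assignment fails constraints 1, 2, and 3.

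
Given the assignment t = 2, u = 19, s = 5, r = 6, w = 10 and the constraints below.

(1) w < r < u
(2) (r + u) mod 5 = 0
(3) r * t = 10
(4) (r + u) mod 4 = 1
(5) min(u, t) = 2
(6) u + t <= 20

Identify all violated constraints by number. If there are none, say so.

Constraints 1, 3, 6 do not hold.

(1) values 10, 6, 19; w = 10 is not < r = 6  ✘
(2) r + u = 25; 25 mod 5 = 0  ✔
(3) r * t = 6 * 2 = 12, not 10  ✘
(4) r + u = 25; 25 mod 4 = 1  ✔
(5) min(19, 2) = 2  ✔
(6) u + t = 19 + 2 = 21; 21 > 20, bound 20 not met  ✘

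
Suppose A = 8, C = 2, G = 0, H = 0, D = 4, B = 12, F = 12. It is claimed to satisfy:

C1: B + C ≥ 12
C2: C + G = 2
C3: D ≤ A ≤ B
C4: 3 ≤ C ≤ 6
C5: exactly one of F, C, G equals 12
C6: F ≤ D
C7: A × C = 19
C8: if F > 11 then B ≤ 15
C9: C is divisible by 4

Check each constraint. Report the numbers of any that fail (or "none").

Constraints 4, 6, 7, and 9 do not hold.

C1: B + C = 12 + 2 = 14; 14 ≥ 12 — holds.
C2: C + G = 2 + 0 = 2 — holds.
C3: values 4 ≤ 8 ≤ 12 — holds.
C4: C = 2 is outside [3, 6] — fails.
C5: F=12, C=2, G=0; 1 of them equals 12 — holds.
C6: F = 12, D = 4; 12 > 4 (want ≤) — fails.
C7: A × C = 8 × 2 = 16, not 19 — fails.
C8: F = 12 > 11, so we need B ≤ 15; B = 12 ≤ 15 — holds.
C9: 2 = 4×0 + 2, so 4 does not divide 2 — fails.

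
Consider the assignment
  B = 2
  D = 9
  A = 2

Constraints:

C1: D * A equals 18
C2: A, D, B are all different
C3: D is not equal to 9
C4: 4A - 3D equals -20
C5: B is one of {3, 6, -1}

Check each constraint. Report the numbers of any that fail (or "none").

Constraints 2, 3, 4, and 5 do not hold.

C1: D * A = 9 * 2 = 18  OK
C2: A = B = 2, not all different  FAIL
C3: D = 9, but 9 is required to differ  FAIL
C4: 4A - 3D = 4(2) - 3(9) = -19, not -20  FAIL
C5: B = 2 is not in {3, 6, -1}  FAIL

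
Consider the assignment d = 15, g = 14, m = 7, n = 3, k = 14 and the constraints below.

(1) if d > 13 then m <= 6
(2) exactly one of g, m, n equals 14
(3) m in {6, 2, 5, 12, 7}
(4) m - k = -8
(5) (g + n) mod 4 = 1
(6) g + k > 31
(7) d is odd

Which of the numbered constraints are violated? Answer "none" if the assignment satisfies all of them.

The assignment fails constraints 1, 4, and 6.

(1) d = 15 > 13, so we need m ≤ 6; but m = 7 > 6 — violated.
(2) g=14, m=7, n=3; 1 of them equals 14 — satisfied.
(3) m = 7 is in {6, 2, 5, 12, 7} — satisfied.
(4) m - k = 7 - 14 = -7, not -8 — violated.
(5) g + n = 17; 17 mod 4 = 1 — satisfied.
(6) g + k = 14 + 14 = 28; 28 ≤ 31, bound 31 not met — violated.
(7) d = 15 is odd — satisfied.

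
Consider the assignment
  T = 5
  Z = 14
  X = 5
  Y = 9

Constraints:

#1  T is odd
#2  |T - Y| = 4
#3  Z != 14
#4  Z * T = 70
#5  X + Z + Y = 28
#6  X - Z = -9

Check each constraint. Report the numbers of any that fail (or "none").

#1 T = 5 is odd — OK.
#2 |5 - 9| = 4 — OK.
#3 Z = 14, but 14 is required to differ — violated.
#4 Z * T = 14 * 5 = 70 — OK.
#5 X + Z + Y = 5 + 14 + 9 = 28 — OK.
#6 X - Z = 5 - 14 = -9 — OK.

Constraint 3 is violated.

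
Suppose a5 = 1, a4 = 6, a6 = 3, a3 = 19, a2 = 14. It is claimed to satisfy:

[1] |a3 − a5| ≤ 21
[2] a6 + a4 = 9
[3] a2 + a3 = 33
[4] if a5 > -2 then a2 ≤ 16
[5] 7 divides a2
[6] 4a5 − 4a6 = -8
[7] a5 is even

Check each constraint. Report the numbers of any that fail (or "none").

Constraint 7 is violated.

[1] |19 − 1| = 18; 18 ≤ 21 — holds.
[2] a6 + a4 = 3 + 6 = 9 — holds.
[3] a2 + a3 = 14 + 19 = 33 — holds.
[4] a5 = 1 > -2, so we need a2 ≤ 16; a2 = 14 ≤ 16 — holds.
[5] 14 / 7 = 2, so 7 divides 14 — holds.
[6] 4a5 − 4a6 = 4(1) − 4(3) = -8 — holds.
[7] a5 = 1 is odd — fails.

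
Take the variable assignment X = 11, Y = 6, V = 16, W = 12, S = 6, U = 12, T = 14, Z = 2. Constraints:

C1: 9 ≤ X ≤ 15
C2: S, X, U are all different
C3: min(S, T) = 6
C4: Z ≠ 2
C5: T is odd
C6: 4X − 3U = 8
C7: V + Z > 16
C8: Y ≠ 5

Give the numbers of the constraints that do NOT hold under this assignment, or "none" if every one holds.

C1: X = 11 lies in [9, 15]  ✔
C2: values 6, 11, 12 are pairwise distinct  ✔
C3: min(6, 14) = 6  ✔
C4: Z = 2, but 2 is required to differ  ✘
C5: T = 14 is even  ✘
C6: 4X − 3U = 4(11) − 3(12) = 8  ✔
C7: V + Z = 16 + 2 = 18; 18 > 16  ✔
C8: Y = 6, and 6 ≠ 5  ✔

Constraints 4 and 5 do not hold.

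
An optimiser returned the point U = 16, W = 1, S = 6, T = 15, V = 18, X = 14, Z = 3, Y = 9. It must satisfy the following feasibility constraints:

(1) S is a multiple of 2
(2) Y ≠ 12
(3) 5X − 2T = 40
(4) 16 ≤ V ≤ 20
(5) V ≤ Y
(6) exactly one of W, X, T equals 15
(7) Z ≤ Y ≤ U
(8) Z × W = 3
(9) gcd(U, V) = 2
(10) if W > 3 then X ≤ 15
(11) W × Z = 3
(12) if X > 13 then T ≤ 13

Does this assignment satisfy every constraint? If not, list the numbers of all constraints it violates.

Constraints 5, 12 do not hold.

(1) 6 / 2 = 3, so 2 divides 6 — holds.
(2) Y = 9, and 9 ≠ 12 — holds.
(3) 5X − 2T = 5(14) − 2(15) = 40 — holds.
(4) V = 18 lies in [16, 20] — holds.
(5) V = 18, Y = 9; 18 > 9 (want ≤) — does not hold.
(6) W=1, X=14, T=15; 1 of them equals 15 — holds.
(7) values 3 ≤ 9 ≤ 16 — holds.
(8) Z × W = 3 × 1 = 3 — holds.
(9) gcd(16, 18) = 2 — holds.
(10) W = 1, not > 3; antecedent false, conditional vacuously true — holds.
(11) W × Z = 1 × 3 = 3 — holds.
(12) X = 14 > 13, so we need T ≤ 13; but T = 15 > 13 — does not hold.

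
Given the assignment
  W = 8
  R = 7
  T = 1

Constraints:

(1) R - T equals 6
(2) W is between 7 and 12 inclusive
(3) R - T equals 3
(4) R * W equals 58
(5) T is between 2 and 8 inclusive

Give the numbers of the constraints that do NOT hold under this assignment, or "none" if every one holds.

(1) R - T = 7 - 1 = 6 — holds.
(2) W = 8 lies in [7, 12] — holds.
(3) R - T = 7 - 1 = 6, not 3 — does not hold.
(4) R * W = 7 * 8 = 56, not 58 — does not hold.
(5) T = 1 is outside [2, 8] — does not hold.

Constraints 3, 4, and 5 do not hold.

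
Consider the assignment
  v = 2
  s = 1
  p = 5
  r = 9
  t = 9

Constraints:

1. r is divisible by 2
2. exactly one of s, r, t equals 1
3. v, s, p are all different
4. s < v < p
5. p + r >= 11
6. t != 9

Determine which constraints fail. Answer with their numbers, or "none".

1. 9 = 2*4 + 1, so 2 does not divide 9 — violated.
2. s=1, r=9, t=9; 1 of them equals 1 — satisfied.
3. values 2, 1, 5 are pairwise distinct — satisfied.
4. values 1 < 2 < 5 — satisfied.
5. p + r = 5 + 9 = 14; 14 ≥ 11 — satisfied.
6. t = 9, but 9 is required to differ — violated.

No — constraints 1 and 6 are not satisfied.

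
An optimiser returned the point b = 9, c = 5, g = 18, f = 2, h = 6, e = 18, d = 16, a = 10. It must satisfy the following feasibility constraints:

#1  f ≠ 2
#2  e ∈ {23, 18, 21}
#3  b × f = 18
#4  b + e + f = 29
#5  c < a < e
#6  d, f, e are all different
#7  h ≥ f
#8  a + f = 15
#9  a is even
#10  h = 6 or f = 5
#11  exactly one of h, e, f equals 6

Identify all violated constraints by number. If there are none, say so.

No — constraints 1 and 8 are not satisfied.

#1 f = 2, but 2 is required to differ — violated.
#2 e = 18 is in {23, 18, 21} — satisfied.
#3 b × f = 9 × 2 = 18 — satisfied.
#4 b + e + f = 9 + 18 + 2 = 29 — satisfied.
#5 values 5 < 10 < 18 — satisfied.
#6 values 16, 2, 18 are pairwise distinct — satisfied.
#7 h = 6, f = 2; 6 ≥ 2 — satisfied.
#8 a + f = 10 + 2 = 12, not 15 — violated.
#9 a = 10 is even — satisfied.
#10 h = 6 = 6 (first disjunct) — satisfied.
#11 h=6, e=18, f=2; 1 of them equals 6 — satisfied.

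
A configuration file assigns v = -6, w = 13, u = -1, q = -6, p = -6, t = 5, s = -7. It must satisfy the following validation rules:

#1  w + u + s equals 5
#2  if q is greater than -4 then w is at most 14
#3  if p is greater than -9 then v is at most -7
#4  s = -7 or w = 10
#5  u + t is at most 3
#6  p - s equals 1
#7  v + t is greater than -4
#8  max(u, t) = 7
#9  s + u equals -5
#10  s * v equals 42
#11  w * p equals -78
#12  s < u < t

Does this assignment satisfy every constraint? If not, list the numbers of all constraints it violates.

Constraints 3, 5, 8, and 9 are violated.

#1 w + u + s = 13 + (-1) + (-7) = 5  ✓
#2 q = -6, not > -4; antecedent false, conditional vacuously true  ✓
#3 p = -6 > -9, so we need v ≤ -7; but v = -6 > -7  ✗
#4 s = -7 = -7 (first disjunct)  ✓
#5 u + t = -1 + 5 = 4; 4 > 3, bound 3 not met  ✗
#6 p - s = -6 - (-7) = 1  ✓
#7 v + t = -6 + 5 = -1; -1 > -4  ✓
#8 max(-1, 5) = 5, not 7  ✗
#9 s + u = -7 + (-1) = -8, not -5  ✗
#10 s * v = -7 * (-6) = 42  ✓
#11 w * p = 13 * (-6) = -78  ✓
#12 values -7 < -1 < 5  ✓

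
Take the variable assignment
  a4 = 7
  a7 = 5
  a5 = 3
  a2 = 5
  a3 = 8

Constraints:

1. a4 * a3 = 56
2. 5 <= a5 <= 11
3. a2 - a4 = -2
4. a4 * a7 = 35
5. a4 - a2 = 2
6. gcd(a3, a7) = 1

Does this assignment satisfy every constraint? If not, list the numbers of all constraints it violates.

1. a4 * a3 = 7 * 8 = 56  yes
2. a5 = 3 is outside [5, 11]  no
3. a2 - a4 = 5 - 7 = -2  yes
4. a4 * a7 = 7 * 5 = 35  yes
5. a4 - a2 = 7 - 5 = 2  yes
6. gcd(8, 5) = 1  yes

Constraint 2 is violated.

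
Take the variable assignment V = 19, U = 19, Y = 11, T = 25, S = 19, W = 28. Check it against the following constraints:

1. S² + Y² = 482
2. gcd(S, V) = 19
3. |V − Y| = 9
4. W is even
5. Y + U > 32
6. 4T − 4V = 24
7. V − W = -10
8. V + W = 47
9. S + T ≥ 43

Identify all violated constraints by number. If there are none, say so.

1. S² + Y² = 19² + 11² = 361 + 121 = 482 — OK.
2. gcd(19, 19) = 19 — OK.
3. |19 − 11| = 8, not 9 — violated.
4. W = 28 is even — OK.
5. Y + U = 11 + 19 = 30; 30 ≤ 32, bound 32 not met — violated.
6. 4T − 4V = 4(25) − 4(19) = 24 — OK.
7. V − W = 19 − 28 = -9, not -10 — violated.
8. V + W = 19 + 28 = 47 — OK.
9. S + T = 19 + 25 = 44; 44 ≥ 43 — OK.

Constraints 3, 5, and 7 do not hold.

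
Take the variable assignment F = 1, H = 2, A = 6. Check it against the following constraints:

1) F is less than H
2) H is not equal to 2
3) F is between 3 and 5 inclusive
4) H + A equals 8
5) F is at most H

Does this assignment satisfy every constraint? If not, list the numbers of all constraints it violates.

1) F = 1, H = 2; 1 < 2 — OK.
2) H = 2, but 2 is required to differ — violated.
3) F = 1 is outside [3, 5] — violated.
4) H + A = 2 + 6 = 8 — OK.
5) F = 1, H = 2; 1 ≤ 2 — OK.

Violated: 2 and 3.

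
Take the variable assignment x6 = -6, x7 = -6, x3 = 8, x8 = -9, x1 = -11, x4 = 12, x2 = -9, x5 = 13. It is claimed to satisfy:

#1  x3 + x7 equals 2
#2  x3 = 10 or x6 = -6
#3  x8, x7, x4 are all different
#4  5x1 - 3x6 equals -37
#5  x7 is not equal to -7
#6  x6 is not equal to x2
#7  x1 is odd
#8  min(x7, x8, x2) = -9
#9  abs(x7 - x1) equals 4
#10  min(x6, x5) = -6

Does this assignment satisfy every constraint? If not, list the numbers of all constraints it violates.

#1 x3 + x7 = 8 + (-6) = 2  OK
#2 x3 = 8 ≠ 10, but x6 = -6 = -6 (second disjunct)  OK
#3 values -9, -6, 12 are pairwise distinct  OK
#4 5x1 - 3x6 = 5(-11) - 3(-6) = -37  OK
#5 x7 = -6, and -6 ≠ -7  OK
#6 x6 = -6, x2 = -9; distinct  OK
#7 x1 = -11 is odd  OK
#8 min(-6, -9, -9) = -9  OK
#9 abs(-6 - (-11)) = 5, not 4  FAIL
#10 min(-6, 13) = -6  OK

Violated: 9.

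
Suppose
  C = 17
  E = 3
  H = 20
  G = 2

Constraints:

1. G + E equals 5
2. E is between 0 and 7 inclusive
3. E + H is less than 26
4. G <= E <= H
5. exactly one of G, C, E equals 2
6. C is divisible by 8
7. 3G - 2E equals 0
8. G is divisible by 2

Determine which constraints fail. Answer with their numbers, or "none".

1. G + E = 2 + 3 = 5  holds
2. E = 3 lies in [0, 7]  holds
3. E + H = 3 + 20 = 23; 23 < 26  holds
4. values 2 <= 3 <= 20  holds
5. G=2, C=17, E=3; 1 of them equals 2  holds
6. 17 = 8*2 + 1, so 8 does not divide 17  fails
7. 3G - 2E = 3(2) - 2(3) = 0  holds
8. 2 / 2 = 1, so 2 divides 2  holds

Constraint 6 is violated.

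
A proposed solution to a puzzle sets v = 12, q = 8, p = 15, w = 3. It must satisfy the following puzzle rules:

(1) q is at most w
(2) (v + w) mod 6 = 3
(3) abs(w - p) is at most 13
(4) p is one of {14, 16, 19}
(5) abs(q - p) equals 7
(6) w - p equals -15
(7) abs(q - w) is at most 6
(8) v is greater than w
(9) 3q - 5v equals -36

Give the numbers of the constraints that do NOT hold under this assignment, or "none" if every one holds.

Violated: 1, 4, and 6.

(1) q = 8, w = 3; 8 > 3 (want ≤) — violated.
(2) v + w = 15; 15 mod 6 = 3 — OK.
(3) abs(3 - 15) = 12; 12 ≤ 13 — OK.
(4) p = 15 is not in {14, 16, 19} — violated.
(5) abs(8 - 15) = 7 — OK.
(6) w - p = 3 - 15 = -12, not -15 — violated.
(7) abs(8 - 3) = 5; 5 ≤ 6 — OK.
(8) v = 12, w = 3; 12 > 3 — OK.
(9) 3q - 5v = 3(8) - 5(12) = -36 — OK.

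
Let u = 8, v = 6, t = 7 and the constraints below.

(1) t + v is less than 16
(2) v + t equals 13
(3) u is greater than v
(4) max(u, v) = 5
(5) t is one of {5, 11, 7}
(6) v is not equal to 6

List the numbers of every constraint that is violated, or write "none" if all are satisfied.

The assignment fails constraints 4, 6.

(1) t + v = 7 + 6 = 13; 13 < 16  holds
(2) v + t = 6 + 7 = 13  holds
(3) u = 8, v = 6; 8 > 6  holds
(4) max(8, 6) = 8, not 5  fails
(5) t = 7 is in {5, 11, 7}  holds
(6) v = 6, but 6 is required to differ  fails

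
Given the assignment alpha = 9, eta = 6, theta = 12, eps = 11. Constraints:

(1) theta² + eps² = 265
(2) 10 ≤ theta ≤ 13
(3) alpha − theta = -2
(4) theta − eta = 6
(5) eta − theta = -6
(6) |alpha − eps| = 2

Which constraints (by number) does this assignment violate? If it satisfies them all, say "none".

Violated: 3.

(1) theta² + eps² = 12² + 11² = 144 + 121 = 265  true
(2) theta = 12 lies in [10, 13]  true
(3) alpha − theta = 9 − 12 = -3, not -2  false
(4) theta − eta = 12 − 6 = 6  true
(5) eta − theta = 6 − 12 = -6  true
(6) |9 − 11| = 2  true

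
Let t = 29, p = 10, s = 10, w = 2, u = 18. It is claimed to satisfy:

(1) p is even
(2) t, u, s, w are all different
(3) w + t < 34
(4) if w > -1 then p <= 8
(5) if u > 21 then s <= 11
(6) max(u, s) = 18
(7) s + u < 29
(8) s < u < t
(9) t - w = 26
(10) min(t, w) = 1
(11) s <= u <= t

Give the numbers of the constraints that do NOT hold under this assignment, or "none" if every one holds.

The assignment fails constraints 4, 9, and 10.

(1) p = 10 is even — holds.
(2) values 29, 18, 10, 2 are pairwise distinct — holds.
(3) w + t = 2 + 29 = 31; 31 < 34 — holds.
(4) w = 2 > -1, so we need p ≤ 8; but p = 10 > 8 — does not hold.
(5) u = 18, not > 21; antecedent false, conditional vacuously true — holds.
(6) max(18, 10) = 18 — holds.
(7) s + u = 10 + 18 = 28; 28 < 29 — holds.
(8) values 10 < 18 < 29 — holds.
(9) t - w = 29 - 2 = 27, not 26 — does not hold.
(10) min(29, 2) = 2, not 1 — does not hold.
(11) values 10 <= 18 <= 29 — holds.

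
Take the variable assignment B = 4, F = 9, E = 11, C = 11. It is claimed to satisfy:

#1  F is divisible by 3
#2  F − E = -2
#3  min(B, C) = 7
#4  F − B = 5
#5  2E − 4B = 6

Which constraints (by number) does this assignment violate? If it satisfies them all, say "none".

#1 9 / 3 = 3, so 3 divides 9 — OK.
#2 F − E = 9 − 11 = -2 — OK.
#3 min(4, 11) = 4, not 7 — violated.
#4 F − B = 9 − 4 = 5 — OK.
#5 2E − 4B = 2(11) − 4(4) = 6 — OK.

No — constraint 3 is not satisfied.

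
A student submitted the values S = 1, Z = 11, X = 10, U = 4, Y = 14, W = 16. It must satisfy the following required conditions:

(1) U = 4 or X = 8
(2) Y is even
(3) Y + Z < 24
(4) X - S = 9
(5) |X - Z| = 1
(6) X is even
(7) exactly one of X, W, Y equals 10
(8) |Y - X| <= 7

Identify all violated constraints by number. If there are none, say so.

Constraint 3 is violated.

(1) U = 4 = 4 (first disjunct) — satisfied.
(2) Y = 14 is even — satisfied.
(3) Y + Z = 14 + 11 = 25; 25 ≥ 24, bound 24 not met — violated.
(4) X - S = 10 - 1 = 9 — satisfied.
(5) |10 - 11| = 1 — satisfied.
(6) X = 10 is even — satisfied.
(7) X=10, W=16, Y=14; 1 of them equals 10 — satisfied.
(8) |14 - 10| = 4; 4 ≤ 7 — satisfied.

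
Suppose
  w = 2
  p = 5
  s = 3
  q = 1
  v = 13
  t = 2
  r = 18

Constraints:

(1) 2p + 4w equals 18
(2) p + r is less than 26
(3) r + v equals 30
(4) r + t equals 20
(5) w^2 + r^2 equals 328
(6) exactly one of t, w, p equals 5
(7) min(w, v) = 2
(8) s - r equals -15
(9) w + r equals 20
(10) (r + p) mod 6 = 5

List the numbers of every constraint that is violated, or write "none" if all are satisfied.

(1) 2p + 4w = 2(5) + 4(2) = 18  holds
(2) p + r = 5 + 18 = 23; 23 < 26  holds
(3) r + v = 18 + 13 = 31, not 30  fails
(4) r + t = 18 + 2 = 20  holds
(5) w^2 + r^2 = 2^2 + 18^2 = 4 + 324 = 328  holds
(6) t=2, w=2, p=5; 1 of them equals 5  holds
(7) min(2, 13) = 2  holds
(8) s - r = 3 - 18 = -15  holds
(9) w + r = 2 + 18 = 20  holds
(10) r + p = 23; 23 mod 6 = 5  holds

No — constraint 3 is not satisfied.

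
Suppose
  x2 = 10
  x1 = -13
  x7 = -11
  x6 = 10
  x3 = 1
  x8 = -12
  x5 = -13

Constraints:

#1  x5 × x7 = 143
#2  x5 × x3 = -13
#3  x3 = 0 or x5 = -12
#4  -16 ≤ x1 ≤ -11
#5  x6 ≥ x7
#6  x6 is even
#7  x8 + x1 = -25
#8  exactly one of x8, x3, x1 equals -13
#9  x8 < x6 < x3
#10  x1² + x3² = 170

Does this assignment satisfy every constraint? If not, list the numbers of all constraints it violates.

The assignment fails constraints 3, 9.

#1 x5 × x7 = -13 × (-11) = 143  true
#2 x5 × x3 = -13 × 1 = -13  true
#3 x3 = 1 ≠ 0 and x5 = -13 ≠ -12; both disjuncts false  false
#4 x1 = -13 lies in [-16, -11]  true
#5 x6 = 10, x7 = -11; 10 ≥ -11  true
#6 x6 = 10 is even  true
#7 x8 + x1 = -12 + (-13) = -25  true
#8 x8=-12, x3=1, x1=-13; 1 of them equals -13  true
#9 values -12, 10, 1; x6 = 10 is not < x3 = 1  false
#10 x1² + x3² = (-13)² + 1² = 169 + 1 = 170  true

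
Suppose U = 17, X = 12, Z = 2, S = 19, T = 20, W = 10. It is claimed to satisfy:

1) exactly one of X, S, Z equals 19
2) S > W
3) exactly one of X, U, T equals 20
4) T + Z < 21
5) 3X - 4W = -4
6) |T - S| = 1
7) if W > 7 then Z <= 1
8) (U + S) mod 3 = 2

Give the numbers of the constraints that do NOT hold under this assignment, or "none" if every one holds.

1) X=12, S=19, Z=2; 1 of them equals 19  OK
2) S = 19, W = 10; 19 > 10  OK
3) X=12, U=17, T=20; 1 of them equals 20  OK
4) T + Z = 20 + 2 = 22; 22 ≥ 21, bound 21 not met  FAIL
5) 3X - 4W = 3(12) - 4(10) = -4  OK
6) |20 - 19| = 1  OK
7) W = 10 > 7, so we need Z ≤ 1; but Z = 2 > 1  FAIL
8) U + S = 36; 36 mod 3 = 0, not 2  FAIL

Constraints 4, 7, and 8 do not hold.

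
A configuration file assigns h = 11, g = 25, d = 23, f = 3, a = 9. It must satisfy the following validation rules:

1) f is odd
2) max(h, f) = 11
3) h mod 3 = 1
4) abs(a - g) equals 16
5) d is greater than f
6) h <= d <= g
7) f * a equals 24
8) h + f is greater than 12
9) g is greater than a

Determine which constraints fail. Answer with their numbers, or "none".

The assignment fails constraints 3 and 7.

1) f = 3 is odd  OK
2) max(11, 3) = 11  OK
3) 11 mod 3 = 2, not 1  FAIL
4) abs(9 - 25) = 16  OK
5) d = 23, f = 3; 23 > 3  OK
6) values 11 <= 23 <= 25  OK
7) f * a = 3 * 9 = 27, not 24  FAIL
8) h + f = 11 + 3 = 14; 14 > 12  OK
9) g = 25, a = 9; 25 > 9  OK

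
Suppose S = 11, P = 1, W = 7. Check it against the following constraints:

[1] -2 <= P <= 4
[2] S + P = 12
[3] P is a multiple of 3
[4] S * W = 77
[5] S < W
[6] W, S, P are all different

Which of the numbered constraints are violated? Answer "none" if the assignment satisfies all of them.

No — constraints 3 and 5 are not satisfied.

[1] P = 1 lies in [-2, 4] — satisfied.
[2] S + P = 11 + 1 = 12 — satisfied.
[3] 1 = 3*0 + 1, so 3 does not divide 1 — violated.
[4] S * W = 11 * 7 = 77 — satisfied.
[5] S = 11, W = 7; 11 ≥ 7 (want <) — violated.
[6] values 7, 11, 1 are pairwise distinct — satisfied.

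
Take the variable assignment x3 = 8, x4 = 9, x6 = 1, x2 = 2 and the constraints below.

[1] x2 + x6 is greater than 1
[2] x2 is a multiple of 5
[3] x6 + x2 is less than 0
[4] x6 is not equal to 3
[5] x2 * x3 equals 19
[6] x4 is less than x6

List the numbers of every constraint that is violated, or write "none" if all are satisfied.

[1] x2 + x6 = 2 + 1 = 3; 3 > 1 — holds.
[2] 2 = 5*0 + 2, so 5 does not divide 2 — fails.
[3] x6 + x2 = 1 + 2 = 3; 3 ≥ 0, bound 0 not met — fails.
[4] x6 = 1, and 1 ≠ 3 — holds.
[5] x2 * x3 = 2 * 8 = 16, not 19 — fails.
[6] x4 = 9, x6 = 1; 9 ≥ 1 (want <) — fails.

Violated: 2, 3, 5, and 6.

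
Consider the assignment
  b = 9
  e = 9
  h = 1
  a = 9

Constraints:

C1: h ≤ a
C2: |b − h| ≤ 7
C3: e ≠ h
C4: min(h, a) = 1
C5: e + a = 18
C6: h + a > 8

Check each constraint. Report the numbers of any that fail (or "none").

The assignment fails constraint 2.

C1: h = 1, a = 9; 1 ≤ 9  ✓
C2: |9 − 1| = 8; 8 > 7, exceeds bound 7  ✗
C3: e = 9, h = 1; distinct  ✓
C4: min(1, 9) = 1  ✓
C5: e + a = 9 + 9 = 18  ✓
C6: h + a = 1 + 9 = 10; 10 > 8  ✓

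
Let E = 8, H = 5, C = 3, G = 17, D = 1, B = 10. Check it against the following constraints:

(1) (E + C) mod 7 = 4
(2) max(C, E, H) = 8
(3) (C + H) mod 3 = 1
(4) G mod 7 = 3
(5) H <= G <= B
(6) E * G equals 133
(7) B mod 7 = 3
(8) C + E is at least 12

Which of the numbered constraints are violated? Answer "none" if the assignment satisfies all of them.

(1) E + C = 11; 11 mod 7 = 4 — OK.
(2) max(3, 8, 5) = 8 — OK.
(3) C + H = 8; 8 mod 3 = 2, not 1 — violated.
(4) 17 mod 7 = 3 — OK.
(5) values 5, 17, 10; G = 17 is not <= B = 10 — violated.
(6) E * G = 8 * 17 = 136, not 133 — violated.
(7) 10 mod 7 = 3 — OK.
(8) C + E = 3 + 8 = 11; 11 < 12, bound 12 not met — violated.

The assignment fails constraints 3, 5, 6, 8.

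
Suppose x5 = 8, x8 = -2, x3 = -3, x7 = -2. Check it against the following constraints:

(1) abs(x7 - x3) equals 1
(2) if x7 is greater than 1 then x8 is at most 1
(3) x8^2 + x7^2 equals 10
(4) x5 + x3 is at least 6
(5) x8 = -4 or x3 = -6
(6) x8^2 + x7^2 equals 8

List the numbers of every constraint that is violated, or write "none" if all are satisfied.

(1) abs(-2 - (-3)) = 1  true
(2) x7 = -2, not > 1; antecedent false, conditional vacuously true  true
(3) x8^2 + x7^2 = (-2)^2 + (-2)^2 = 4 + 4 = 8, not 10  false
(4) x5 + x3 = 8 + (-3) = 5; 5 < 6, bound 6 not met  false
(5) x8 = -2 ≠ -4 and x3 = -3 ≠ -6; both disjuncts false  false
(6) x8^2 + x7^2 = (-2)^2 + (-2)^2 = 4 + 4 = 8  true

The assignment fails constraints 3, 4, and 5.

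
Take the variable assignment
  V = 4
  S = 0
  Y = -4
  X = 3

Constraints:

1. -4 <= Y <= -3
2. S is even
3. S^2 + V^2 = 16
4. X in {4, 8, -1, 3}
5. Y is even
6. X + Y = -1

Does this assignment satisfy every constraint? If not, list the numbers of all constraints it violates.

Yes — all constraints hold.

1. Y = -4 lies in [-4, -3]  holds
2. S = 0 is even  holds
3. S^2 + V^2 = 0^2 + 4^2 = 0 + 16 = 16  holds
4. X = 3 is in {4, 8, -1, 3}  holds
5. Y = -4 is even  holds
6. X + Y = 3 + (-4) = -1  holds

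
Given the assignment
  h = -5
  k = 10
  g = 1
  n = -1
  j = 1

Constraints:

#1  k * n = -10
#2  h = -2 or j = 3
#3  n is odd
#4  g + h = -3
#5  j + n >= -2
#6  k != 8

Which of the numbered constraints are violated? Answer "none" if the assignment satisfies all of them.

Constraints 2, 4 are violated.

#1 k * n = 10 * (-1) = -10  ✓
#2 h = -5 ≠ -2 and j = 1 ≠ 3; both disjuncts false  ✗
#3 n = -1 is odd  ✓
#4 g + h = 1 + (-5) = -4, not -3  ✗
#5 j + n = 1 + (-1) = 0; 0 ≥ -2  ✓
#6 k = 10, and 10 ≠ 8  ✓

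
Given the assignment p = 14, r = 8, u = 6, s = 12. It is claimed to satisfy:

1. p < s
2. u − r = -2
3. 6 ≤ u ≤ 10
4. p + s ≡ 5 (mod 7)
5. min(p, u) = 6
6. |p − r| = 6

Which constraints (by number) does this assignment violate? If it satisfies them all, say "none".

1. p = 14, s = 12; 14 ≥ 12 (want <) — fails.
2. u − r = 6 − 8 = -2 — holds.
3. u = 6 lies in [6, 10] — holds.
4. p + s = 26; 26 mod 7 = 5 — holds.
5. min(14, 6) = 6 — holds.
6. |14 − 8| = 6 — holds.

Violated: 1.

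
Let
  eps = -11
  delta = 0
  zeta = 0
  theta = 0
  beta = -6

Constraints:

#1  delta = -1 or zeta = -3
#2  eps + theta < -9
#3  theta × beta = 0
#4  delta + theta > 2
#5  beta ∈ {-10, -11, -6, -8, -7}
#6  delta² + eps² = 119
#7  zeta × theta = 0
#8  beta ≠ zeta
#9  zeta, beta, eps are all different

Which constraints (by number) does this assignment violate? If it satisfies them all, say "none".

Constraints 1, 4, 6 do not hold.

#1 delta = 0 ≠ -1 and zeta = 0 ≠ -3; both disjuncts false  false
#2 eps + theta = -11 + 0 = -11; -11 < -9  true
#3 theta × beta = 0 × (-6) = 0  true
#4 delta + theta = 0 + 0 = 0; 0 ≤ 2, bound 2 not met  false
#5 beta = -6 is in {-10, -11, -6, -8, -7}  true
#6 delta² + eps² = 0² + (-11)² = 0 + 121 = 121, not 119  false
#7 zeta × theta = 0 × 0 = 0  true
#8 beta = -6, zeta = 0; distinct  true
#9 values 0, -6, -11 are pairwise distinct  true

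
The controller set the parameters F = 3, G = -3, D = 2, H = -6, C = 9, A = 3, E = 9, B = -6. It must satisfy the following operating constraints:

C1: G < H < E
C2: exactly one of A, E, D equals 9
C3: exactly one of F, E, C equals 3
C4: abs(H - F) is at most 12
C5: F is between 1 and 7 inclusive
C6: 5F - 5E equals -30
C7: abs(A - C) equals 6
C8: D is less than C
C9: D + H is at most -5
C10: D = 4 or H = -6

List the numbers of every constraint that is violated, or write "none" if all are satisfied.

Constraints 1 and 9 are violated.

C1: values -3, -6, 9; G = -3 is not < H = -6 — violated.
C2: A=3, E=9, D=2; 1 of them equals 9 — satisfied.
C3: F=3, E=9, C=9; 1 of them equals 3 — satisfied.
C4: abs(-6 - 3) = 9; 9 ≤ 12 — satisfied.
C5: F = 3 lies in [1, 7] — satisfied.
C6: 5F - 5E = 5(3) - 5(9) = -30 — satisfied.
C7: abs(3 - 9) = 6 — satisfied.
C8: D = 2, C = 9; 2 < 9 — satisfied.
C9: D + H = 2 + (-6) = -4; -4 > -5, bound -5 not met — violated.
C10: D = 2 ≠ 4, but H = -6 = -6 (second disjunct) — satisfied.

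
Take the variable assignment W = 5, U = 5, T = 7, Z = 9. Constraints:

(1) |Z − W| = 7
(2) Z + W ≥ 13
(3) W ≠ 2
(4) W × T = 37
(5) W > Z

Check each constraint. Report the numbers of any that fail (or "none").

(1) |9 − 5| = 4, not 7  no
(2) Z + W = 9 + 5 = 14; 14 ≥ 13  yes
(3) W = 5, and 5 ≠ 2  yes
(4) W × T = 5 × 7 = 35, not 37  no
(5) W = 5, Z = 9; 5 ≤ 9 (want >)  no

Constraints 1, 4, and 5 are violated.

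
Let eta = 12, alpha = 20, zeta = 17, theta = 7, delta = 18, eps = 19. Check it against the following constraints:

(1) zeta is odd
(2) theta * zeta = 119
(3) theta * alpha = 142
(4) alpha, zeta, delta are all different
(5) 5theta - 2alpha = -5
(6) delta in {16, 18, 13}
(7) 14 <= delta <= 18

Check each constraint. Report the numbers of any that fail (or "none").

(1) zeta = 17 is odd — satisfied.
(2) theta * zeta = 7 * 17 = 119 — satisfied.
(3) theta * alpha = 7 * 20 = 140, not 142 — violated.
(4) values 20, 17, 18 are pairwise distinct — satisfied.
(5) 5theta - 2alpha = 5(7) - 2(20) = -5 — satisfied.
(6) delta = 18 is in {16, 18, 13} — satisfied.
(7) delta = 18 lies in [14, 18] — satisfied.

No — constraint 3 is not satisfied.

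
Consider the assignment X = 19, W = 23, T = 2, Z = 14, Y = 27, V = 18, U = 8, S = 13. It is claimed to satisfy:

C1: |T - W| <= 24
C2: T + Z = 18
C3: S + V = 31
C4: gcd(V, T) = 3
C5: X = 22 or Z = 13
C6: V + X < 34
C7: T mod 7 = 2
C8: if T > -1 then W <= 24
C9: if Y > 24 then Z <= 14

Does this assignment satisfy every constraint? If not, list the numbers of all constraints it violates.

Constraints 2, 4, 5, and 6 are violated.

C1: |2 - 23| = 21; 21 ≤ 24 — holds.
C2: T + Z = 2 + 14 = 16, not 18 — fails.
C3: S + V = 13 + 18 = 31 — holds.
C4: gcd(18, 2) = 2, not 3 — fails.
C5: X = 19 ≠ 22 and Z = 14 ≠ 13; both disjuncts false — fails.
C6: V + X = 18 + 19 = 37; 37 ≥ 34, bound 34 not met — fails.
C7: 2 mod 7 = 2 — holds.
C8: T = 2 > -1, so we need W ≤ 24; W = 23 ≤ 24 — holds.
C9: Y = 27 > 24, so we need Z ≤ 14; Z = 14 ≤ 14 — holds.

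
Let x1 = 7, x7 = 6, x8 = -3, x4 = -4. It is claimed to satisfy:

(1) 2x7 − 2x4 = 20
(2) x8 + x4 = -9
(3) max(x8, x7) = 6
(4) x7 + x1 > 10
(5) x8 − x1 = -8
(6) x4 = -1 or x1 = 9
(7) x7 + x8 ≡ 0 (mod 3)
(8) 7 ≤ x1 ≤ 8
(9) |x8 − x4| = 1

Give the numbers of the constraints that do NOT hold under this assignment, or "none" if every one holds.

(1) 2x7 − 2x4 = 2(6) − 2(-4) = 20 — OK.
(2) x8 + x4 = -3 + (-4) = -7, not -9 — violated.
(3) max(-3, 6) = 6 — OK.
(4) x7 + x1 = 6 + 7 = 13; 13 > 10 — OK.
(5) x8 − x1 = -3 − 7 = -10, not -8 — violated.
(6) x4 = -4 ≠ -1 and x1 = 7 ≠ 9; both disjuncts false — violated.
(7) x7 + x8 = 3; 3 mod 3 = 0 — OK.
(8) x1 = 7 lies in [7, 8] — OK.
(9) |-3 − (-4)| = 1 — OK.

Constraints 2, 5, and 6 do not hold.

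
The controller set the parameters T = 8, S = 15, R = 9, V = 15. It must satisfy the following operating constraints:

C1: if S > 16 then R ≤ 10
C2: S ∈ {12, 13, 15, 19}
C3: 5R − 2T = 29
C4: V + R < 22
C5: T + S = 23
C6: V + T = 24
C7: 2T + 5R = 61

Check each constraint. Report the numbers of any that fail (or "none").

No — constraints 4, 6 are not satisfied.

C1: S = 15, not > 16; antecedent false, conditional vacuously true — holds.
C2: S = 15 is in {12, 13, 15, 19} — holds.
C3: 5R − 2T = 5(9) − 2(8) = 29 — holds.
C4: V + R = 15 + 9 = 24; 24 ≥ 22, bound 22 not met — does not hold.
C5: T + S = 8 + 15 = 23 — holds.
C6: V + T = 15 + 8 = 23, not 24 — does not hold.
C7: 2T + 5R = 2(8) + 5(9) = 61 — holds.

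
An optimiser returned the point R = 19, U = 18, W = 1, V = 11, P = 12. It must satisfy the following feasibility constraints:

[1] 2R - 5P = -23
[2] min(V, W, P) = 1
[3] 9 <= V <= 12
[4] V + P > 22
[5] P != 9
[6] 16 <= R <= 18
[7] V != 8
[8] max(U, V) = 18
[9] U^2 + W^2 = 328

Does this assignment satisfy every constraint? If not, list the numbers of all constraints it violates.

No — constraints 1, 6, and 9 are not satisfied.

[1] 2R - 5P = 2(19) - 5(12) = -22, not -23 — does not hold.
[2] min(11, 1, 12) = 1 — holds.
[3] V = 11 lies in [9, 12] — holds.
[4] V + P = 11 + 12 = 23; 23 > 22 — holds.
[5] P = 12, and 12 ≠ 9 — holds.
[6] R = 19 is outside [16, 18] — does not hold.
[7] V = 11, and 11 ≠ 8 — holds.
[8] max(18, 11) = 18 — holds.
[9] U^2 + W^2 = 18^2 + 1^2 = 324 + 1 = 325, not 328 — does not hold.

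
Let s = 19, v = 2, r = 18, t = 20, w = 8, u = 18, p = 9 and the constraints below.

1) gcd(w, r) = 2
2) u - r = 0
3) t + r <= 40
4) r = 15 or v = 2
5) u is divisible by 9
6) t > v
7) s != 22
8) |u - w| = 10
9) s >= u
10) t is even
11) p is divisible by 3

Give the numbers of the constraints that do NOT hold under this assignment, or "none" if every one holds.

1) gcd(8, 18) = 2  yes
2) u - r = 18 - 18 = 0  yes
3) t + r = 20 + 18 = 38; 38 ≤ 40  yes
4) r = 18 ≠ 15, but v = 2 = 2 (second disjunct)  yes
5) 18 / 9 = 2, so 9 divides 18  yes
6) t = 20, v = 2; 20 > 2  yes
7) s = 19, and 19 ≠ 22  yes
8) |18 - 8| = 10  yes
9) s = 19, u = 18; 19 ≥ 18  yes
10) t = 20 is even  yes
11) 9 / 3 = 3, so 3 divides 9  yes

No violations.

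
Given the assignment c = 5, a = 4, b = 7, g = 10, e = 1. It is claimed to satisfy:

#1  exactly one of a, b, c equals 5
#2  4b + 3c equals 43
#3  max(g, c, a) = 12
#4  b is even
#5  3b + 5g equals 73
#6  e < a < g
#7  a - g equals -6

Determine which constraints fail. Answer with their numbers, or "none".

#1 a=4, b=7, c=5; 1 of them equals 5 — holds.
#2 4b + 3c = 4(7) + 3(5) = 43 — holds.
#3 max(10, 5, 4) = 10, not 12 — fails.
#4 b = 7 is odd — fails.
#5 3b + 5g = 3(7) + 5(10) = 71, not 73 — fails.
#6 values 1 < 4 < 10 — holds.
#7 a - g = 4 - 10 = -6 — holds.

Constraints 3, 4, and 5 do not hold.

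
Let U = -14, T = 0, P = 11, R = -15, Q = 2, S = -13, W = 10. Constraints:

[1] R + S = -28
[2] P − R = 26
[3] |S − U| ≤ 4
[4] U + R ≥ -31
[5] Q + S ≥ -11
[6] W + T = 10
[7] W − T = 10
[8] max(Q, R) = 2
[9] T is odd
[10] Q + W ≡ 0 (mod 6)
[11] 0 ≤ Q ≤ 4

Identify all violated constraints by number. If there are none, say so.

[1] R + S = -15 + (-13) = -28 — OK.
[2] P − R = 11 − (-15) = 26 — OK.
[3] |-13 − (-14)| = 1; 1 ≤ 4 — OK.
[4] U + R = -14 + (-15) = -29; -29 ≥ -31 — OK.
[5] Q + S = 2 + (-13) = -11; -11 ≥ -11 — OK.
[6] W + T = 10 + 0 = 10 — OK.
[7] W − T = 10 − 0 = 10 — OK.
[8] max(2, -15) = 2 — OK.
[9] T = 0 is even — violated.
[10] Q + W = 12; 12 mod 6 = 0 — OK.
[11] Q = 2 lies in [0, 4] — OK.

No — constraint 9 is not satisfied.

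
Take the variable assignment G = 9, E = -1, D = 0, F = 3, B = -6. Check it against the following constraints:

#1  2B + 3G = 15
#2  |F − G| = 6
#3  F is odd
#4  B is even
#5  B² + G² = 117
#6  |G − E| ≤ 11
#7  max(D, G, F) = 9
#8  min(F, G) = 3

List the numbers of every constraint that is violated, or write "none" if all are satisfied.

None — every constraint holds.

#1 2B + 3G = 2(-6) + 3(9) = 15 — OK.
#2 |3 − 9| = 6 — OK.
#3 F = 3 is odd — OK.
#4 B = -6 is even — OK.
#5 B² + G² = (-6)² + 9² = 36 + 81 = 117 — OK.
#6 |9 − (-1)| = 10; 10 ≤ 11 — OK.
#7 max(0, 9, 3) = 9 — OK.
#8 min(3, 9) = 3 — OK.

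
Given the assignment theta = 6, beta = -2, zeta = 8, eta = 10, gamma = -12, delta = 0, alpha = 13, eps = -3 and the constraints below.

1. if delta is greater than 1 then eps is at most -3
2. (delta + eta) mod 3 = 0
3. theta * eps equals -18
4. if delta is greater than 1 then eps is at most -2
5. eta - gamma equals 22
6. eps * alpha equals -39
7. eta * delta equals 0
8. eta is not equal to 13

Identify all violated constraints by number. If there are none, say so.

Constraint 2 is violated.

1. delta = 0, not > 1; antecedent false, conditional vacuously true — holds.
2. delta + eta = 10; 10 mod 3 = 1, not 0 — fails.
3. theta * eps = 6 * (-3) = -18 — holds.
4. delta = 0, not > 1; antecedent false, conditional vacuously true — holds.
5. eta - gamma = 10 - (-12) = 22 — holds.
6. eps * alpha = -3 * 13 = -39 — holds.
7. eta * delta = 10 * 0 = 0 — holds.
8. eta = 10, and 10 ≠ 13 — holds.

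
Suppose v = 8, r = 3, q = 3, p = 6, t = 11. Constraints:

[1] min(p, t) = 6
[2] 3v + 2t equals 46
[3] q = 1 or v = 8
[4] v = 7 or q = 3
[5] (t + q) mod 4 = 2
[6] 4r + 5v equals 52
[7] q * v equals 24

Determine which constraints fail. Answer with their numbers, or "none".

None — every constraint holds.

[1] min(6, 11) = 6  ✓
[2] 3v + 2t = 3(8) + 2(11) = 46  ✓
[3] q = 3 ≠ 1, but v = 8 = 8 (second disjunct)  ✓
[4] v = 8 ≠ 7, but q = 3 = 3 (second disjunct)  ✓
[5] t + q = 14; 14 mod 4 = 2  ✓
[6] 4r + 5v = 4(3) + 5(8) = 52  ✓
[7] q * v = 3 * 8 = 24  ✓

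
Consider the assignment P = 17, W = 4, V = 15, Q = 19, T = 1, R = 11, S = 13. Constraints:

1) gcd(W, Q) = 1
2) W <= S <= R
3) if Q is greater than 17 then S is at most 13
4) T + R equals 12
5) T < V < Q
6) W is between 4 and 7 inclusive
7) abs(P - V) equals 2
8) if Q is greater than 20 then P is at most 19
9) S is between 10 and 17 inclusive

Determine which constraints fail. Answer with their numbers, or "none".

No — constraint 2 is not satisfied.

1) gcd(4, 19) = 1  true
2) values 4, 13, 11; S = 13 is not <= R = 11  false
3) Q = 19 > 17, so we need S ≤ 13; S = 13 ≤ 13  true
4) T + R = 1 + 11 = 12  true
5) values 1 < 15 < 19  true
6) W = 4 lies in [4, 7]  true
7) abs(17 - 15) = 2  true
8) Q = 19, not > 20; antecedent false, conditional vacuously true  true
9) S = 13 lies in [10, 17]  true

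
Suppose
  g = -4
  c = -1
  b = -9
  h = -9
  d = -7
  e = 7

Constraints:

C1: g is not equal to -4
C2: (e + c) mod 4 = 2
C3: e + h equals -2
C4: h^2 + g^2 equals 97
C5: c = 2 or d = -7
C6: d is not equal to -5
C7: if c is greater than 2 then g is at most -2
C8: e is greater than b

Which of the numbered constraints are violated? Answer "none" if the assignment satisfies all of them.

C1: g = -4, but -4 is required to differ  no
C2: e + c = 6; 6 mod 4 = 2  yes
C3: e + h = 7 + (-9) = -2  yes
C4: h^2 + g^2 = (-9)^2 + (-4)^2 = 81 + 16 = 97  yes
C5: c = -1 ≠ 2, but d = -7 = -7 (second disjunct)  yes
C6: d = -7, and -7 ≠ -5  yes
C7: c = -1, not > 2; antecedent false, conditional vacuously true  yes
C8: e = 7, b = -9; 7 > -9  yes

Violated: 1.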